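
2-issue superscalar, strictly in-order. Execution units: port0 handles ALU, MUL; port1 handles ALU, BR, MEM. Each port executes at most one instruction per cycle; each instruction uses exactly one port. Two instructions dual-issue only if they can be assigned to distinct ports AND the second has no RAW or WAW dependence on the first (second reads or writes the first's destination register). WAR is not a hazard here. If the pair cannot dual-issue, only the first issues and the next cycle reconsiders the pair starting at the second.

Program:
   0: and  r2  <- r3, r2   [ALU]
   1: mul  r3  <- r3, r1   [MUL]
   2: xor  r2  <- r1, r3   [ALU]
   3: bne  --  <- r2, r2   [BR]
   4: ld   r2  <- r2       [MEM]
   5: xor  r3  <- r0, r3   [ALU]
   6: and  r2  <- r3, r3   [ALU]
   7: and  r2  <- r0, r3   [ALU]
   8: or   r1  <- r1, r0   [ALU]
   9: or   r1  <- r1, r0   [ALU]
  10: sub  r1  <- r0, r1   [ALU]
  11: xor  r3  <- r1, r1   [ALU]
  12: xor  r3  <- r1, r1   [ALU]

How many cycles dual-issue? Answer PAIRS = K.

PAIRS = 3

[0] i0/i1  and.ALU/mul.MUL  -- 2-wide
[1] i2  xor.ALU  -- RAW r2
[2] i3  bne.BR  -- no-port BR/MEM
[3] i4/i5  ld.MEM/xor.ALU  -- 2-wide
[4] i6  and.ALU  -- WAW r2
[5] i7/i8  and.ALU/or.ALU  -- 2-wide
[6] i9  or.ALU  -- RAW+WAW r1
[7] i10  sub.ALU  -- RAW r1
[8] i11  xor.ALU  -- WAW r3
[9] i12  xor.ALU  -- tail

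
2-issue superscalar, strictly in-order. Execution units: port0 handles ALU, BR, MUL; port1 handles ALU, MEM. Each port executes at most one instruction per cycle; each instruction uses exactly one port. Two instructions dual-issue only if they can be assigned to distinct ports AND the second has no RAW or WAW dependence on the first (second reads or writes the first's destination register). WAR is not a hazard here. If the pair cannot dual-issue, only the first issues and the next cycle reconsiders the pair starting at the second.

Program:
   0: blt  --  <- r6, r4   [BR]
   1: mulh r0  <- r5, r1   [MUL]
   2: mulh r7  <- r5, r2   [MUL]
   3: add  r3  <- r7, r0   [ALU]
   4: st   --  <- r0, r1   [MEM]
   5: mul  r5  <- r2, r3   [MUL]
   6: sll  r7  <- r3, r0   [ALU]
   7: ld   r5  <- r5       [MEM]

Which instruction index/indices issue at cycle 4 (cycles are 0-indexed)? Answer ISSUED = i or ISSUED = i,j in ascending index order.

c0: i0 blt.BR  no-port BR/MUL
c1: i1 mulh.MUL  no-port MUL/MUL
c2: i2 mulh.MUL  RAW r7
c3: i3&i4 add.ALU;st.MEM  pair
c4: i5&i6 mul.MUL;sll.ALU  pair
c5: i7 ld.MEM  tail

ISSUED = 5,6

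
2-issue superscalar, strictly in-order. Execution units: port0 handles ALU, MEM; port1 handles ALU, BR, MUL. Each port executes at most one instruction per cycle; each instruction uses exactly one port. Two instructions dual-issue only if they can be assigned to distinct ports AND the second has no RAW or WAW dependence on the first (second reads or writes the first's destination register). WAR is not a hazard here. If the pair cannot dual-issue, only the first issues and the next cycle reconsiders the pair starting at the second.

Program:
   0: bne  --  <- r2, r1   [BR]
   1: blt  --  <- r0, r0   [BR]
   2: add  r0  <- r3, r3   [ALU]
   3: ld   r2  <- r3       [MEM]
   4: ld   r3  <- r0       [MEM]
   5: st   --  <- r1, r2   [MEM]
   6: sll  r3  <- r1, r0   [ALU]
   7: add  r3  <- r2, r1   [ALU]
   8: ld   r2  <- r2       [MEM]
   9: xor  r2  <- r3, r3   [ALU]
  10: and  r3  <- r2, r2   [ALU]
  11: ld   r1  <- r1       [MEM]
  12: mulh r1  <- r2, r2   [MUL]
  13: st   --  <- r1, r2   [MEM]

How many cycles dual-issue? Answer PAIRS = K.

0. bne.BR @i0  | no-port BR/BR
1. blt.BR add.ALU @i1/i2  | 2-wide
2. ld.MEM @i3  | no-port MEM/MEM
3. ld.MEM @i4  | no-port MEM/MEM
4. st.MEM sll.ALU @i5/i6  | 2-wide
5. add.ALU ld.MEM @i7/i8  | 2-wide
6. xor.ALU @i9  | RAW r2
7. and.ALU ld.MEM @i10/i11  | 2-wide
8. mulh.MUL @i12  | RAW r1
9. st.MEM @i13  | tail

PAIRS = 4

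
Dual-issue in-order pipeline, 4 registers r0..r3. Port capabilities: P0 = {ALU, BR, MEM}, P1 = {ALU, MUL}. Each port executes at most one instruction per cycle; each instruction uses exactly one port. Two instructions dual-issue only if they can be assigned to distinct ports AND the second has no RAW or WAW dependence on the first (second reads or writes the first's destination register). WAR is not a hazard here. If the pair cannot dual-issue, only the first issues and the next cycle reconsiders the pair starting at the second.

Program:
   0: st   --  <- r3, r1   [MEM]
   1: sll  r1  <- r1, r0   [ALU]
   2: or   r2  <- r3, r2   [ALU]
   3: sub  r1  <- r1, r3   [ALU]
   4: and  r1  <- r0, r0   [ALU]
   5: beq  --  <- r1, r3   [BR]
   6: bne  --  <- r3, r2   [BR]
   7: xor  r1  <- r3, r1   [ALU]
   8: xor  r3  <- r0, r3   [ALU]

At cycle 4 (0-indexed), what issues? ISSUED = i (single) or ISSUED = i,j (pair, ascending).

0. st+sll @i0&i1  | pair
1. or+sub @i2&i3  | pair
2. and @i4  | RAW r1
3. beq @i5  | no-port BR/BR
4. bne+xor @i6&i7  | pair
5. xor @i8  | tail

ISSUED = 6,7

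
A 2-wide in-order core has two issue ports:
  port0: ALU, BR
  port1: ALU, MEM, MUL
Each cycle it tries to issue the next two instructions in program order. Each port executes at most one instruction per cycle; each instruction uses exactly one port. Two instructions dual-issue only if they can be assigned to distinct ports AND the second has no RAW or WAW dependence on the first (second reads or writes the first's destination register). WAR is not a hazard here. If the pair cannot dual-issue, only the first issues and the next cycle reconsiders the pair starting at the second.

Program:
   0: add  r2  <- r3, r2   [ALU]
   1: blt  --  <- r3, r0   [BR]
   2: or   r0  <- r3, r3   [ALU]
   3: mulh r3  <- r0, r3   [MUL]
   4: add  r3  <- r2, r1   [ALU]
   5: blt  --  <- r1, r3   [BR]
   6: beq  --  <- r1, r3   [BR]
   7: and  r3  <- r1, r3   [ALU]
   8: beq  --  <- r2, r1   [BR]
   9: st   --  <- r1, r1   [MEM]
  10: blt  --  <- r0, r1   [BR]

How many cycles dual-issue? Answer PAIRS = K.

PAIRS = 3

#0 head=0: add.ALU+blt.BR i0+i1 pair
#1 head=2: or.ALU i2 RAW r0
#2 head=3: mulh.MUL i3 WAW r3
#3 head=4: add.ALU i4 RAW r3
#4 head=5: blt.BR i5 no-port BR/BR
#5 head=6: beq.BR+and.ALU i6+i7 pair
#6 head=8: beq.BR+st.MEM i8+i9 pair
#7 head=10: blt.BR i10 tail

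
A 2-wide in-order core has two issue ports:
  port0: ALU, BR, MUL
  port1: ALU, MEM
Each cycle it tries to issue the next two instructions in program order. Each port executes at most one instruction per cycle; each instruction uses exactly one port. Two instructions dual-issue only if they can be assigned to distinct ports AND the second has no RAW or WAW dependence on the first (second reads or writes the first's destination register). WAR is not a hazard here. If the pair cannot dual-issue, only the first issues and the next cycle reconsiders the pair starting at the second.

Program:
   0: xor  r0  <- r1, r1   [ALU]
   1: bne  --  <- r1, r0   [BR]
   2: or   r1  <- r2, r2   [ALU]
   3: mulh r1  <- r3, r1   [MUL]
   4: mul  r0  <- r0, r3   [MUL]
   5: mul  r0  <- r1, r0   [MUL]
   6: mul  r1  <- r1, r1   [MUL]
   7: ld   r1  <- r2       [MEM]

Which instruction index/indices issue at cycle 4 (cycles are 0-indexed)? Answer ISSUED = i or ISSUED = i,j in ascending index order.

  cy0 -> i0 (xor.ALU) RAW r0
  cy1 -> i1/i2 (bne.BR or.ALU) 2-wide
  cy2 -> i3 (mulh.MUL) no-port MUL/MUL
  cy3 -> i4 (mul.MUL) no-port MUL/MUL
  cy4 -> i5 (mul.MUL) no-port MUL/MUL
  cy5 -> i6 (mul.MUL) WAW r1
  cy6 -> i7 (ld.MEM) tail

ISSUED = 5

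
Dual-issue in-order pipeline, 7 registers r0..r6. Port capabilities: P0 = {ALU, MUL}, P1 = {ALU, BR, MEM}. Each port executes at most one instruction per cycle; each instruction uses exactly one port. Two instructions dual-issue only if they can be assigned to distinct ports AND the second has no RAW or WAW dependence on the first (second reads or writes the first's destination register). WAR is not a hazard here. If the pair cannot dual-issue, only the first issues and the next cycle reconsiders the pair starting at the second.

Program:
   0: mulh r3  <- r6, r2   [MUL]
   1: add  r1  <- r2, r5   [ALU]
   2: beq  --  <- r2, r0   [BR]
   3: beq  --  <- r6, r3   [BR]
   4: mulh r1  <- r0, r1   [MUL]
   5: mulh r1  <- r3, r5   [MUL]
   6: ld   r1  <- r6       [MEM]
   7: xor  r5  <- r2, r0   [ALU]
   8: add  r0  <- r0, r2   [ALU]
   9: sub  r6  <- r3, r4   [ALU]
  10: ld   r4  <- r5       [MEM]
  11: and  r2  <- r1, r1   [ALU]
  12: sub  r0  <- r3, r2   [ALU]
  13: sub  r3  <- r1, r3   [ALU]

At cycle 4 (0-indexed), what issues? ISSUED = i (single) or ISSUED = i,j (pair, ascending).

  cy0 -> i0,i1 (mulh.MUL add.ALU) 2-wide
  cy1 -> i2 (beq.BR) no-port BR/BR
  cy2 -> i3,i4 (beq.BR mulh.MUL) 2-wide
  cy3 -> i5 (mulh.MUL) WAW r1
  cy4 -> i6,i7 (ld.MEM xor.ALU) 2-wide
  cy5 -> i8,i9 (add.ALU sub.ALU) 2-wide
  cy6 -> i10,i11 (ld.MEM and.ALU) 2-wide
  cy7 -> i12,i13 (sub.ALU sub.ALU) 2-wide

ISSUED = 6,7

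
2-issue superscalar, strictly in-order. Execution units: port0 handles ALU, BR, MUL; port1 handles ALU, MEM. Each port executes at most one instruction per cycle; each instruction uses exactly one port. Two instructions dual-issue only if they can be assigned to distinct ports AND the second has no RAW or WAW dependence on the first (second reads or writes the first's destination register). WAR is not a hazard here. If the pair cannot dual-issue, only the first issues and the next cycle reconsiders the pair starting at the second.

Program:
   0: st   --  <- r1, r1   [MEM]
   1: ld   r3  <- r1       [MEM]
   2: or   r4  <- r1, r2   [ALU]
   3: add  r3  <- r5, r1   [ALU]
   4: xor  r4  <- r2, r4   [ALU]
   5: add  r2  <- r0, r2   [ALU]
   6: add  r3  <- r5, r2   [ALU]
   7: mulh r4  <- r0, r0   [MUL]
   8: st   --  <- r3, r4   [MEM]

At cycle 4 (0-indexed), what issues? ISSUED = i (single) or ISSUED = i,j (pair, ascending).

t=0 i0:st.MEM ; no-port MEM/MEM
t=1 i1,i2:ld.MEM;or.ALU ; dual
t=2 i3,i4:add.ALU;xor.ALU ; dual
t=3 i5:add.ALU ; RAW r2
t=4 i6,i7:add.ALU;mulh.MUL ; dual
t=5 i8:st.MEM ; tail

ISSUED = 6,7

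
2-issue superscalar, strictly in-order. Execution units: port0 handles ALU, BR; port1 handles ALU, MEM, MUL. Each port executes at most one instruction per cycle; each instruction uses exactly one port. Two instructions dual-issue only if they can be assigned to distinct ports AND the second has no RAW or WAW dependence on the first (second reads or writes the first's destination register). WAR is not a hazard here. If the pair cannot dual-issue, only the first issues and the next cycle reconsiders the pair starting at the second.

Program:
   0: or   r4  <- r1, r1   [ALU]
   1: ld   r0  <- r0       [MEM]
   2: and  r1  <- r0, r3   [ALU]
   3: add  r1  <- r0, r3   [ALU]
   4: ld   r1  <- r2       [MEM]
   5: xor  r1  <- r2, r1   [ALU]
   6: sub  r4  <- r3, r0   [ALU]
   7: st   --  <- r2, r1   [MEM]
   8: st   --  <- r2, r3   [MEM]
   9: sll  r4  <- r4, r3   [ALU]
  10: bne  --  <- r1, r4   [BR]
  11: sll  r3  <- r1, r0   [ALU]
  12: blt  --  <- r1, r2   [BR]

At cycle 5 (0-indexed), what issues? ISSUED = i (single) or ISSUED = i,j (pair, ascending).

c0: i0/i1 or.ALU+ld.MEM  2-wide
c1: i2 and.ALU  WAW r1
c2: i3 add.ALU  WAW r1
c3: i4 ld.MEM  RAW+WAW r1
c4: i5/i6 xor.ALU+sub.ALU  2-wide
c5: i7 st.MEM  no-port MEM/MEM
c6: i8/i9 st.MEM+sll.ALU  2-wide
c7: i10/i11 bne.BR+sll.ALU  2-wide
c8: i12 blt.BR  tail

ISSUED = 7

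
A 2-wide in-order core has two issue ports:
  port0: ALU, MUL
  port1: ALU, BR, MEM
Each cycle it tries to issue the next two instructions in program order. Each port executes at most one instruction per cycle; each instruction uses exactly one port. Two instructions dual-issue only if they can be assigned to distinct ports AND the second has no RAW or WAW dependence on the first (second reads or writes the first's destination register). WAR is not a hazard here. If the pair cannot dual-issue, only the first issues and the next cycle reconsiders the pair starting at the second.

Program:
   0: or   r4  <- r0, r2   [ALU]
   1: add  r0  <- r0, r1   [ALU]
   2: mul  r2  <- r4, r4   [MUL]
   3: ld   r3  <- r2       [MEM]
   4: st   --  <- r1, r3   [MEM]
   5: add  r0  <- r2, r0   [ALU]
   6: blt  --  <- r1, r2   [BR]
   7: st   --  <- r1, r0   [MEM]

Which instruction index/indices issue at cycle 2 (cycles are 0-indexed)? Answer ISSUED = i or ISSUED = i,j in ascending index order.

  cy0 -> i0/i1 (or;add) dual
  cy1 -> i2 (mul) RAW r2
  cy2 -> i3 (ld) no-port MEM/MEM
  cy3 -> i4/i5 (st;add) dual
  cy4 -> i6 (blt) no-port BR/MEM
  cy5 -> i7 (st) tail

ISSUED = 3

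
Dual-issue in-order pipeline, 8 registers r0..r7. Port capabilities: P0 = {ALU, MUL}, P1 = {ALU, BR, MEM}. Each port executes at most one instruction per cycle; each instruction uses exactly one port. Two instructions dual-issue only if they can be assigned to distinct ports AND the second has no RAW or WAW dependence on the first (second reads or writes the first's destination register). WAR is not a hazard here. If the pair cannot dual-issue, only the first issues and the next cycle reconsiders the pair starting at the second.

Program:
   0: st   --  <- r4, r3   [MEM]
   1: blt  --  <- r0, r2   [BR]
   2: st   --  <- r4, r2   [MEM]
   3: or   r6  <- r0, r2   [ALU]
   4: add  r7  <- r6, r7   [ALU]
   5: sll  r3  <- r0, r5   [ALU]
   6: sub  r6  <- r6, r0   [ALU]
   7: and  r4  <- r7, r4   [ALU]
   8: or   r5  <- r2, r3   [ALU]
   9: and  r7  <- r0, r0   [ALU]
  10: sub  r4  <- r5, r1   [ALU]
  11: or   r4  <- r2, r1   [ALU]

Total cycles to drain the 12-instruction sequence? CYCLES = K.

[0] i0  st  -- no-port MEM/BR
[1] i1  blt  -- no-port BR/MEM
[2] i2/i3  st or  -- dual
[3] i4/i5  add sll  -- dual
[4] i6/i7  sub and  -- dual
[5] i8/i9  or and  -- dual
[6] i10  sub  -- WAW r4
[7] i11  or  -- tail

CYCLES = 8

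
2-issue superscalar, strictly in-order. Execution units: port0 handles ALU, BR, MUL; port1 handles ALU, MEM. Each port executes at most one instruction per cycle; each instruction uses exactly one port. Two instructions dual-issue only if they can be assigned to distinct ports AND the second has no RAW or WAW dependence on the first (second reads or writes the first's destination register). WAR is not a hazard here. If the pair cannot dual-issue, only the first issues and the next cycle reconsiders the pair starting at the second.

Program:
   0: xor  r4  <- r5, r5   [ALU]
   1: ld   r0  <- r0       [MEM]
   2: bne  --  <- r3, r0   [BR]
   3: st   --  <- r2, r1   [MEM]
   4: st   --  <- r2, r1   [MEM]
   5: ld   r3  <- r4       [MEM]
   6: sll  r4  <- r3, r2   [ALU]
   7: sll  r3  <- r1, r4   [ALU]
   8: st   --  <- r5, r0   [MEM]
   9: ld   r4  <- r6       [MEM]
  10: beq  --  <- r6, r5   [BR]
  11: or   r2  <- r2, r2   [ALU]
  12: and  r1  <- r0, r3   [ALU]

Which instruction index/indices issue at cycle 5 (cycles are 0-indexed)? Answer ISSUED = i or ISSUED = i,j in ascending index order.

c0: i0/i1 xor.ALU/ld.MEM  dual
c1: i2/i3 bne.BR/st.MEM  dual
c2: i4 st.MEM  no-port MEM/MEM
c3: i5 ld.MEM  RAW r3
c4: i6 sll.ALU  RAW r4
c5: i7/i8 sll.ALU/st.MEM  dual
c6: i9/i10 ld.MEM/beq.BR  dual
c7: i11/i12 or.ALU/and.ALU  dual

ISSUED = 7,8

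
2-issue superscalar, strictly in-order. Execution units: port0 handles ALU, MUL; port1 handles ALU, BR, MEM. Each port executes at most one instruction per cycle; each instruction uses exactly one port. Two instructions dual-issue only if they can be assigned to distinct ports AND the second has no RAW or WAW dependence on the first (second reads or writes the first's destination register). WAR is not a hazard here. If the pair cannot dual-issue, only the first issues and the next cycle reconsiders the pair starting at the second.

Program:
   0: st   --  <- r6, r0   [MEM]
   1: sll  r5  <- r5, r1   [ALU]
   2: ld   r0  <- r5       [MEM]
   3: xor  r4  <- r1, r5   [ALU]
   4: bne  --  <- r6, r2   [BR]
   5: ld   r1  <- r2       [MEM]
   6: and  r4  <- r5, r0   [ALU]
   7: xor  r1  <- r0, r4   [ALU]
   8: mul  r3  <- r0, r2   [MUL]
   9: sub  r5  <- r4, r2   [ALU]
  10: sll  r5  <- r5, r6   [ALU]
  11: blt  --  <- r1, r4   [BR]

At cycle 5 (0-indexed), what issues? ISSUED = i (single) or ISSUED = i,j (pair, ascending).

ISSUED = 9

0. st sll @i0,i1  | pair
1. ld xor @i2,i3  | pair
2. bne @i4  | no-port BR/MEM
3. ld and @i5,i6  | pair
4. xor mul @i7,i8  | pair
5. sub @i9  | RAW+WAW r5
6. sll blt @i10,i11  | pair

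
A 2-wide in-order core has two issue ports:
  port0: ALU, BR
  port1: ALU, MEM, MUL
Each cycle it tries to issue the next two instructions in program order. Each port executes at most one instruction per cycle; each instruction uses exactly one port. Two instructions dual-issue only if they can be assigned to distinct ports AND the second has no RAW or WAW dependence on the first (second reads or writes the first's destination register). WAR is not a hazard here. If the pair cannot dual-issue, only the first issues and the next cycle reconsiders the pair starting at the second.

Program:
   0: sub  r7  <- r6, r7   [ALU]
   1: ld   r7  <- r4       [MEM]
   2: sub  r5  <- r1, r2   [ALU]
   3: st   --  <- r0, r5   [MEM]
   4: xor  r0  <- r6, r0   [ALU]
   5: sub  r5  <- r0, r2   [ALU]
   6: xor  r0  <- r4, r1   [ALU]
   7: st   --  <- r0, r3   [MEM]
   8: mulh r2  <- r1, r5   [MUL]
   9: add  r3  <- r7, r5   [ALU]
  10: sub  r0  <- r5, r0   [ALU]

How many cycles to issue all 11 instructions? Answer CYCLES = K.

  cy0 -> i0 (sub.ALU) WAW r7
  cy1 -> i1,i2 (ld.MEM+sub.ALU) dual
  cy2 -> i3,i4 (st.MEM+xor.ALU) dual
  cy3 -> i5,i6 (sub.ALU+xor.ALU) dual
  cy4 -> i7 (st.MEM) no-port MEM/MUL
  cy5 -> i8,i9 (mulh.MUL+add.ALU) dual
  cy6 -> i10 (sub.ALU) tail

CYCLES = 7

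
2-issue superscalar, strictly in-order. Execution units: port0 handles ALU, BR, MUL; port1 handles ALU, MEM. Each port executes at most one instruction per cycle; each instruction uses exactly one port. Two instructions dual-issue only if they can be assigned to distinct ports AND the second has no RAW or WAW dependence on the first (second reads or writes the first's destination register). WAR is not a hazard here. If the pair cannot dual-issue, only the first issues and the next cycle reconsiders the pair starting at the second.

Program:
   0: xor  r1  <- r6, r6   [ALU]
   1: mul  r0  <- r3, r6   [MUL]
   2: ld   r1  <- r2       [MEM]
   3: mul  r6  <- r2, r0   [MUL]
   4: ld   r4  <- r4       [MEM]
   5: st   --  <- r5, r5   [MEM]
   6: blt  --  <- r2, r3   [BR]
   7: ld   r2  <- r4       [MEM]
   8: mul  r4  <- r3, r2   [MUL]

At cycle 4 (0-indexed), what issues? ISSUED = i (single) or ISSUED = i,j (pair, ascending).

ISSUED = 7

  cy0 -> i0&i1 (xor mul) dual
  cy1 -> i2&i3 (ld mul) dual
  cy2 -> i4 (ld) no-port MEM/MEM
  cy3 -> i5&i6 (st blt) dual
  cy4 -> i7 (ld) RAW r2
  cy5 -> i8 (mul) tail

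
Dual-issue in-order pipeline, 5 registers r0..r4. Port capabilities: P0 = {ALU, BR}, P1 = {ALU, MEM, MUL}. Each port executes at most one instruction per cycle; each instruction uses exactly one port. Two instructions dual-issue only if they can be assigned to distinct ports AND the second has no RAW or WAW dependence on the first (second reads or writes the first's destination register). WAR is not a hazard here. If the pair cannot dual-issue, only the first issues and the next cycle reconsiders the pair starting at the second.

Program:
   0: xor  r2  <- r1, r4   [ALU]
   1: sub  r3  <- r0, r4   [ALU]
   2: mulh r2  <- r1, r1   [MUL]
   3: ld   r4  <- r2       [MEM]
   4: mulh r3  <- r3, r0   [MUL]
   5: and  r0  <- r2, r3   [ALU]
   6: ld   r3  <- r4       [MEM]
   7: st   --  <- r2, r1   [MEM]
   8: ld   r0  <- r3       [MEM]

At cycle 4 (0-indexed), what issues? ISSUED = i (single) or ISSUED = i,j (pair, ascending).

t=0 i0&i1:xor sub ; 2-wide
t=1 i2:mulh ; no-port MUL/MEM
t=2 i3:ld ; no-port MEM/MUL
t=3 i4:mulh ; RAW r3
t=4 i5&i6:and ld ; 2-wide
t=5 i7:st ; no-port MEM/MEM
t=6 i8:ld ; tail

ISSUED = 5,6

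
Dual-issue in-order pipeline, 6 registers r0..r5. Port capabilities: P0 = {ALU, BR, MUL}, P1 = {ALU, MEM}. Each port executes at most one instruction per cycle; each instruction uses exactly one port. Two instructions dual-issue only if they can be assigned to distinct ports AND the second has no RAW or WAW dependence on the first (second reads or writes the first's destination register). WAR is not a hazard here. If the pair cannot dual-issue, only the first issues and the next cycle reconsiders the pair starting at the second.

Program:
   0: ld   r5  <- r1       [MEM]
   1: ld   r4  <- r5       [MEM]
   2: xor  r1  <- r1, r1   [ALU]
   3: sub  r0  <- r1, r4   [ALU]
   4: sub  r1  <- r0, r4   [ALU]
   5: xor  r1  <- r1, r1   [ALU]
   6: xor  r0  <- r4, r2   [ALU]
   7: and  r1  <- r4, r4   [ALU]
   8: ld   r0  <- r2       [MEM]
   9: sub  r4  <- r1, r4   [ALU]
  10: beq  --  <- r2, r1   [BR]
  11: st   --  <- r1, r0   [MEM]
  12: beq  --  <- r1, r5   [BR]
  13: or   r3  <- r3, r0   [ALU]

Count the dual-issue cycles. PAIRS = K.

PAIRS = 5

0. ld @i0  | no-port MEM/MEM
1. ld;xor @i1/i2  | 2-wide
2. sub @i3  | RAW r0
3. sub @i4  | RAW+WAW r1
4. xor;xor @i5/i6  | 2-wide
5. and;ld @i7/i8  | 2-wide
6. sub;beq @i9/i10  | 2-wide
7. st;beq @i11/i12  | 2-wide
8. or @i13  | tail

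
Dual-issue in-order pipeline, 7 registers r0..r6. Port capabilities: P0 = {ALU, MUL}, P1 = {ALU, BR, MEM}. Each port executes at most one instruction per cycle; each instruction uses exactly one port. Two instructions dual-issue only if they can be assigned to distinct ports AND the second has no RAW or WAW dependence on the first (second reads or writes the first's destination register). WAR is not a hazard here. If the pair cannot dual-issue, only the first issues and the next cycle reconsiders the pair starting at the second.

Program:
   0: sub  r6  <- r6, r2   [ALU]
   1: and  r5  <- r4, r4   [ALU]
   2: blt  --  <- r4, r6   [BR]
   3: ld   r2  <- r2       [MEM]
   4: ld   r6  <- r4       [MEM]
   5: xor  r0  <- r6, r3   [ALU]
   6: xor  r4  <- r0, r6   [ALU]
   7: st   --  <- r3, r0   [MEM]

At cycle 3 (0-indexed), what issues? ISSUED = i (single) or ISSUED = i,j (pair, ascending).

0. sub;and @i0&i1  | 2-wide
1. blt @i2  | no-port BR/MEM
2. ld @i3  | no-port MEM/MEM
3. ld @i4  | RAW r6
4. xor @i5  | RAW r0
5. xor;st @i6&i7  | 2-wide

ISSUED = 4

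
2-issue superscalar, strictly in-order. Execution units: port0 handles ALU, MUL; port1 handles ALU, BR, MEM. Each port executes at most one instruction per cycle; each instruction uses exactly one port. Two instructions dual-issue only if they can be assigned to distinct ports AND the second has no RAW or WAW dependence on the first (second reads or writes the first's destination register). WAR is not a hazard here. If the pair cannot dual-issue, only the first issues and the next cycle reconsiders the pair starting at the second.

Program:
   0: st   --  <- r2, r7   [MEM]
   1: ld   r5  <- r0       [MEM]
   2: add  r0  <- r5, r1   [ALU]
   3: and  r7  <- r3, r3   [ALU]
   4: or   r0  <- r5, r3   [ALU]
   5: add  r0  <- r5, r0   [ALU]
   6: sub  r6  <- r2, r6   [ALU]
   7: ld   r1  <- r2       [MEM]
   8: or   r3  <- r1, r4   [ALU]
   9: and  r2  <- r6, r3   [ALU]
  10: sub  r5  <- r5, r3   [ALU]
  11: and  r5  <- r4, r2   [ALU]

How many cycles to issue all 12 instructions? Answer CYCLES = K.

CYCLES = 9

#0 head=0: st i0 no-port MEM/MEM
#1 head=1: ld i1 RAW r5
#2 head=2: add and i2+i3 dual
#3 head=4: or i4 RAW+WAW r0
#4 head=5: add sub i5+i6 dual
#5 head=7: ld i7 RAW r1
#6 head=8: or i8 RAW r3
#7 head=9: and sub i9+i10 dual
#8 head=11: and i11 tail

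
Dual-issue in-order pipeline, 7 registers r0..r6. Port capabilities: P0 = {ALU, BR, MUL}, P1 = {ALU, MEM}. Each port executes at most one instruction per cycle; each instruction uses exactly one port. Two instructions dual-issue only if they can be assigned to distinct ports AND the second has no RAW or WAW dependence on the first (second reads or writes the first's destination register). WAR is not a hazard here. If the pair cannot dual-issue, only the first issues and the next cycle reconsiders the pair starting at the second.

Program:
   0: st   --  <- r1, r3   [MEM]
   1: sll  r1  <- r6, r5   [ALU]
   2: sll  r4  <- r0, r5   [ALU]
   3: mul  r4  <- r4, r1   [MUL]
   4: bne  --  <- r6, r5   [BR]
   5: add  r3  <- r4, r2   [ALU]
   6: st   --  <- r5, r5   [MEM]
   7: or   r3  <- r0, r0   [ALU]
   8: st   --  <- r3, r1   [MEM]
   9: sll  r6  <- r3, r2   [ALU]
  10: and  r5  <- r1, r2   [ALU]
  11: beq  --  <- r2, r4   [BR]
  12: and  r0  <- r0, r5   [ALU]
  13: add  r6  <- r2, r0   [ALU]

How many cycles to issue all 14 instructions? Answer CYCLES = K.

t=0 i0,i1:st.MEM;sll.ALU ; pair
t=1 i2:sll.ALU ; RAW+WAW r4
t=2 i3:mul.MUL ; no-port MUL/BR
t=3 i4,i5:bne.BR;add.ALU ; pair
t=4 i6,i7:st.MEM;or.ALU ; pair
t=5 i8,i9:st.MEM;sll.ALU ; pair
t=6 i10,i11:and.ALU;beq.BR ; pair
t=7 i12:and.ALU ; RAW r0
t=8 i13:add.ALU ; tail

CYCLES = 9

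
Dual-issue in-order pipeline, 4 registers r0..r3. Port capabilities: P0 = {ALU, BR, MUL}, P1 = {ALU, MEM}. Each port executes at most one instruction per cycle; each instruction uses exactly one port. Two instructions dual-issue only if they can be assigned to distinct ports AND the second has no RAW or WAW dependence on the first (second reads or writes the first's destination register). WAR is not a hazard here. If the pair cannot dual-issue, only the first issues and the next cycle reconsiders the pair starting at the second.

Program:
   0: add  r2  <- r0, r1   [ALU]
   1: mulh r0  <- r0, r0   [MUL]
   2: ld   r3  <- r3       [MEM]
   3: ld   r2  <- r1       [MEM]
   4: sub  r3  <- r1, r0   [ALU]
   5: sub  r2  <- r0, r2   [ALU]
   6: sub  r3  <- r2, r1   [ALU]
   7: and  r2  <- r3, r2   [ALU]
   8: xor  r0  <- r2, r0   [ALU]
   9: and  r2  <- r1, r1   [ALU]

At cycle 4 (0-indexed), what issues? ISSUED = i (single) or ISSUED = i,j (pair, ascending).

t=0 i0&i1:add+mulh ; dual
t=1 i2:ld ; no-port MEM/MEM
t=2 i3&i4:ld+sub ; dual
t=3 i5:sub ; RAW r2
t=4 i6:sub ; RAW r3
t=5 i7:and ; RAW r2
t=6 i8&i9:xor+and ; dual

ISSUED = 6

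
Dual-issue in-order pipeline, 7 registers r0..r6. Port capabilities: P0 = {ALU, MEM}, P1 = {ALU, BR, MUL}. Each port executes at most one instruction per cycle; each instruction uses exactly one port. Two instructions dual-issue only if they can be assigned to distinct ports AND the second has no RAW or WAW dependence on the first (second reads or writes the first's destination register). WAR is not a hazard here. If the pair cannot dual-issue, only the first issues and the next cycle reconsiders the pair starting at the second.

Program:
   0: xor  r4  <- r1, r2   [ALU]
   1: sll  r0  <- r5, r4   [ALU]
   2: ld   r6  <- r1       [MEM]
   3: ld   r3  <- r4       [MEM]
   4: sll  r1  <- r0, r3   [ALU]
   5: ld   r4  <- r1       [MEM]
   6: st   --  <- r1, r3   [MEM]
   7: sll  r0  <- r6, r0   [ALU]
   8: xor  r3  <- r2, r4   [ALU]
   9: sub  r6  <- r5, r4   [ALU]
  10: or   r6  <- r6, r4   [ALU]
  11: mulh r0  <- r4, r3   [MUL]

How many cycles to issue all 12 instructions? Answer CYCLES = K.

#0 head=0: xor.ALU i0 RAW r4
#1 head=1: sll.ALU ld.MEM i1,i2 2-wide
#2 head=3: ld.MEM i3 RAW r3
#3 head=4: sll.ALU i4 RAW r1
#4 head=5: ld.MEM i5 no-port MEM/MEM
#5 head=6: st.MEM sll.ALU i6,i7 2-wide
#6 head=8: xor.ALU sub.ALU i8,i9 2-wide
#7 head=10: or.ALU mulh.MUL i10,i11 2-wide

CYCLES = 8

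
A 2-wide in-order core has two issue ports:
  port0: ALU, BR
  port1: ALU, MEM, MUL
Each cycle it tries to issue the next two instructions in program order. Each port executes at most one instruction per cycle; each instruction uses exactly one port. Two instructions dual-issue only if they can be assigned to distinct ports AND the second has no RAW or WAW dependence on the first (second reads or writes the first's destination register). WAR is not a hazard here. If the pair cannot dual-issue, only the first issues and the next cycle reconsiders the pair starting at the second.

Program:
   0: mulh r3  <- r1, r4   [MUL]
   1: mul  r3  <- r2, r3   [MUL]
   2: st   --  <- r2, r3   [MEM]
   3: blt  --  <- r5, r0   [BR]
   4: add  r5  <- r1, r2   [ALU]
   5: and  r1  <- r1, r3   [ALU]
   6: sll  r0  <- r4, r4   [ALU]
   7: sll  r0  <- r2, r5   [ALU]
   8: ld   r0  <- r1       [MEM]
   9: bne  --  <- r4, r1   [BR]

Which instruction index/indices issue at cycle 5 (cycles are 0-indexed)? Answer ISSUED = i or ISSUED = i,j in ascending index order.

ISSUED = 7

  cy0 -> i0 (mulh) no-port MUL/MUL
  cy1 -> i1 (mul) no-port MUL/MEM
  cy2 -> i2+i3 (st+blt) dual
  cy3 -> i4+i5 (add+and) dual
  cy4 -> i6 (sll) WAW r0
  cy5 -> i7 (sll) WAW r0
  cy6 -> i8+i9 (ld+bne) dual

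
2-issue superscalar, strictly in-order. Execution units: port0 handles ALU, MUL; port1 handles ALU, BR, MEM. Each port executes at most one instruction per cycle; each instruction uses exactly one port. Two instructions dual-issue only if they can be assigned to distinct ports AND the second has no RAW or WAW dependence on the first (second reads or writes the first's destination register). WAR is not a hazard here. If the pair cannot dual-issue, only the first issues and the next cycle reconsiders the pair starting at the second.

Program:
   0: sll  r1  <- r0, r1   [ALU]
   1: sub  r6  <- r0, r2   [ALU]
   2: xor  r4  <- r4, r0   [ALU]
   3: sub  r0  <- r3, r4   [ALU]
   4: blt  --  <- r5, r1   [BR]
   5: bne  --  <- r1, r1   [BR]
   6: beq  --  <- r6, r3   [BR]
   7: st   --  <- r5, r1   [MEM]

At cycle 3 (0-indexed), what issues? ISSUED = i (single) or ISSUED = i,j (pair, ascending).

ISSUED = 5

  cy0 -> i0,i1 (sll/sub) 2-wide
  cy1 -> i2 (xor) RAW r4
  cy2 -> i3,i4 (sub/blt) 2-wide
  cy3 -> i5 (bne) no-port BR/BR
  cy4 -> i6 (beq) no-port BR/MEM
  cy5 -> i7 (st) tail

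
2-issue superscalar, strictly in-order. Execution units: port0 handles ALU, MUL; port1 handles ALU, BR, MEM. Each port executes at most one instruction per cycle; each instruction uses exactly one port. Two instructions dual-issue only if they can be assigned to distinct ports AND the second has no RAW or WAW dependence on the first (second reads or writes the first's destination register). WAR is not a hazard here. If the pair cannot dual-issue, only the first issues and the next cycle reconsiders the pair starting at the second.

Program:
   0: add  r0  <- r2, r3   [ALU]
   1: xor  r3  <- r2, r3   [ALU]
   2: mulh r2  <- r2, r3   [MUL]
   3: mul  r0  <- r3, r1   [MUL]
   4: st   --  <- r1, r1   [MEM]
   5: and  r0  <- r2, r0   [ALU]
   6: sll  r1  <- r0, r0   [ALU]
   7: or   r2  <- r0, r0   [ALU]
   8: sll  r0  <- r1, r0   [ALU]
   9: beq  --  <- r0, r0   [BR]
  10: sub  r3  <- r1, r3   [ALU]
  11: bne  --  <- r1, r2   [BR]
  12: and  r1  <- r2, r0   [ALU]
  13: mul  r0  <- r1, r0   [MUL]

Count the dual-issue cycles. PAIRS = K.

PAIRS = 5

0. add.ALU/xor.ALU @i0,i1  | dual
1. mulh.MUL @i2  | no-port MUL/MUL
2. mul.MUL/st.MEM @i3,i4  | dual
3. and.ALU @i5  | RAW r0
4. sll.ALU/or.ALU @i6,i7  | dual
5. sll.ALU @i8  | RAW r0
6. beq.BR/sub.ALU @i9,i10  | dual
7. bne.BR/and.ALU @i11,i12  | dual
8. mul.MUL @i13  | tail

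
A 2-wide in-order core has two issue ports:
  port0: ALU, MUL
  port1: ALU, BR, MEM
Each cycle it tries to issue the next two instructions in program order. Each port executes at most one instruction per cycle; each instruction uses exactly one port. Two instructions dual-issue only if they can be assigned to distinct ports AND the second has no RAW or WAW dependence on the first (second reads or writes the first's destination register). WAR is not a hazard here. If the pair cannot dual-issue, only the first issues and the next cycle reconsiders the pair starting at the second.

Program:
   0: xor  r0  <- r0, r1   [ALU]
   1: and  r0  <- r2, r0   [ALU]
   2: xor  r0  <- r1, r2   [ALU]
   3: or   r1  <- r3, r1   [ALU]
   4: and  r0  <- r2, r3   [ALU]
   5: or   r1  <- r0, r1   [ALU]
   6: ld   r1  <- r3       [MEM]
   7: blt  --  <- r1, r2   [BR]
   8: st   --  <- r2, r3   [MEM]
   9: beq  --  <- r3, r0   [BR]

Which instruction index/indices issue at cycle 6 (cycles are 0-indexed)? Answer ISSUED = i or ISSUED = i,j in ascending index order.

[0] i0  xor.ALU  -- RAW+WAW r0
[1] i1  and.ALU  -- WAW r0
[2] i2,i3  xor.ALU/or.ALU  -- pair
[3] i4  and.ALU  -- RAW r0
[4] i5  or.ALU  -- WAW r1
[5] i6  ld.MEM  -- no-port MEM/BR
[6] i7  blt.BR  -- no-port BR/MEM
[7] i8  st.MEM  -- no-port MEM/BR
[8] i9  beq.BR  -- tail

ISSUED = 7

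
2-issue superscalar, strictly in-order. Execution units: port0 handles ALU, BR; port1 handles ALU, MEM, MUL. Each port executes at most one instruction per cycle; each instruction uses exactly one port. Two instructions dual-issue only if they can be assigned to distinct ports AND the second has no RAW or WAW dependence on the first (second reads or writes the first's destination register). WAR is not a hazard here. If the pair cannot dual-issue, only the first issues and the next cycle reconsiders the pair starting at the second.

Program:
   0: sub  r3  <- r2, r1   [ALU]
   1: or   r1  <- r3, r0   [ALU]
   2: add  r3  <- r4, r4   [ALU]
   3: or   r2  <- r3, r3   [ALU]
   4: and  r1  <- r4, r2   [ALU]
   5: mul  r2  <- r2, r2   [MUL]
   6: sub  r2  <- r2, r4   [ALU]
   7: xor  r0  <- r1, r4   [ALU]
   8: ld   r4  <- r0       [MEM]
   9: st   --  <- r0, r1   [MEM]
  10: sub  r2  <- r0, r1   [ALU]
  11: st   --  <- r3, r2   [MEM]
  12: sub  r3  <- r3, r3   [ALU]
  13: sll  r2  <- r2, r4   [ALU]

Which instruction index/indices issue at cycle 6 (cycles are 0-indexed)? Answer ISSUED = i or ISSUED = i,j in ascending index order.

0. sub @i0  | RAW r3
1. or;add @i1+i2  | 2-wide
2. or @i3  | RAW r2
3. and;mul @i4+i5  | 2-wide
4. sub;xor @i6+i7  | 2-wide
5. ld @i8  | no-port MEM/MEM
6. st;sub @i9+i10  | 2-wide
7. st;sub @i11+i12  | 2-wide
8. sll @i13  | tail

ISSUED = 9,10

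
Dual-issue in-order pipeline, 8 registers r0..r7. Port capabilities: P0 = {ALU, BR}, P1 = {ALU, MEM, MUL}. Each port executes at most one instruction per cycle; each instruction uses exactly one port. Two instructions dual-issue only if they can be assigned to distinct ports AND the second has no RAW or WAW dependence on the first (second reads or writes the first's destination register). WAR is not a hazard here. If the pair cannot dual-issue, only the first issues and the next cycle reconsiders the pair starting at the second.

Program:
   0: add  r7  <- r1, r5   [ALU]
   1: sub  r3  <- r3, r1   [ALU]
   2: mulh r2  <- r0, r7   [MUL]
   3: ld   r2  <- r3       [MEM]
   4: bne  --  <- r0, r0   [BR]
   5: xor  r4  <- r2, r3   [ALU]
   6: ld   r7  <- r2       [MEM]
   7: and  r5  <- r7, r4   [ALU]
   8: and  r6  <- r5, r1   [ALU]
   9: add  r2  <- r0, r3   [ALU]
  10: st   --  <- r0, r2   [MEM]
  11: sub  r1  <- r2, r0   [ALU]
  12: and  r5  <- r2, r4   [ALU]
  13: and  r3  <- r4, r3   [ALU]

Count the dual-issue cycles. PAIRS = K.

c0: i0,i1 add.ALU/sub.ALU  2-wide
c1: i2 mulh.MUL  no-port MUL/MEM
c2: i3,i4 ld.MEM/bne.BR  2-wide
c3: i5,i6 xor.ALU/ld.MEM  2-wide
c4: i7 and.ALU  RAW r5
c5: i8,i9 and.ALU/add.ALU  2-wide
c6: i10,i11 st.MEM/sub.ALU  2-wide
c7: i12,i13 and.ALU/and.ALU  2-wide

PAIRS = 6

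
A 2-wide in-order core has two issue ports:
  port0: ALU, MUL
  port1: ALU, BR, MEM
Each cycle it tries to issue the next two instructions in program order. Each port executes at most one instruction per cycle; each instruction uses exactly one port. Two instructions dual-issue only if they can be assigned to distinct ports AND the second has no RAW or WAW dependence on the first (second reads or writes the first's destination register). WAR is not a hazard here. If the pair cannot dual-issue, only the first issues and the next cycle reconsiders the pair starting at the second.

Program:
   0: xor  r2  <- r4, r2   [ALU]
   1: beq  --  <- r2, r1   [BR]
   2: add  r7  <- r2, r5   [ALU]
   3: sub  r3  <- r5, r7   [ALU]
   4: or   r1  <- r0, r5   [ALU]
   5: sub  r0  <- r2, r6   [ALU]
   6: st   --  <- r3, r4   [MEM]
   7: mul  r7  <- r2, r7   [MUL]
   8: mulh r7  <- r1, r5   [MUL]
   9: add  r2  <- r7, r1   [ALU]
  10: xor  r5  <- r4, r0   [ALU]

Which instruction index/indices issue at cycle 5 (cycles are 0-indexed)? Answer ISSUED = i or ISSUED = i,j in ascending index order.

ISSUED = 8

#0 head=0: xor.ALU i0 RAW r2
#1 head=1: beq.BR add.ALU i1&i2 2-wide
#2 head=3: sub.ALU or.ALU i3&i4 2-wide
#3 head=5: sub.ALU st.MEM i5&i6 2-wide
#4 head=7: mul.MUL i7 no-port MUL/MUL
#5 head=8: mulh.MUL i8 RAW r7
#6 head=9: add.ALU xor.ALU i9&i10 2-wide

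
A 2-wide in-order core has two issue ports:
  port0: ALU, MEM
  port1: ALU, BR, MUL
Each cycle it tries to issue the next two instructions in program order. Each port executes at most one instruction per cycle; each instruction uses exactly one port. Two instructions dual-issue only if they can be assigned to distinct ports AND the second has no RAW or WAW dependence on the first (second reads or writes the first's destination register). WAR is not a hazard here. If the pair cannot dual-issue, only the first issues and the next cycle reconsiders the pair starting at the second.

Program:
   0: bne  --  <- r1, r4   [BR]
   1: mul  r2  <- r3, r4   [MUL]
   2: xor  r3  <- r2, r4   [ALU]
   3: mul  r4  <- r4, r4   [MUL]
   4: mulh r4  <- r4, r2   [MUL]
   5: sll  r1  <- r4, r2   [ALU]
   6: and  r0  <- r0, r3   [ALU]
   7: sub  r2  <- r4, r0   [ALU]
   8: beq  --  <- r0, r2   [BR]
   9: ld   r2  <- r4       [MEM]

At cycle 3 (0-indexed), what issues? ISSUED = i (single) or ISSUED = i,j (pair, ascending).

0. bne.BR @i0  | no-port BR/MUL
1. mul.MUL @i1  | RAW r2
2. xor.ALU+mul.MUL @i2,i3  | dual
3. mulh.MUL @i4  | RAW r4
4. sll.ALU+and.ALU @i5,i6  | dual
5. sub.ALU @i7  | RAW r2
6. beq.BR+ld.MEM @i8,i9  | dual

ISSUED = 4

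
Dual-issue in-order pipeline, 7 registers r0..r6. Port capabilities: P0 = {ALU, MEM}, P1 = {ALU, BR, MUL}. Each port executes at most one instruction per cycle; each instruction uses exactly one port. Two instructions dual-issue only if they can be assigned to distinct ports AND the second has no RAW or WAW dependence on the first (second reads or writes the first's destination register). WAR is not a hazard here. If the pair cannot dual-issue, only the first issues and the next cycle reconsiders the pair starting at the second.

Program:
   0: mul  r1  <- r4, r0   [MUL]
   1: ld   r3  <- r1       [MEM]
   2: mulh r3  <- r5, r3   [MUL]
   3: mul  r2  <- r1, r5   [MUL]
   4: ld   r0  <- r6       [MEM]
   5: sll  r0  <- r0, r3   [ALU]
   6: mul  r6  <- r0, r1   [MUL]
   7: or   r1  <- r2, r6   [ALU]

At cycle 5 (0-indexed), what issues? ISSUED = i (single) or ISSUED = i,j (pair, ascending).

#0 head=0: mul.MUL i0 RAW r1
#1 head=1: ld.MEM i1 RAW+WAW r3
#2 head=2: mulh.MUL i2 no-port MUL/MUL
#3 head=3: mul.MUL;ld.MEM i3&i4 2-wide
#4 head=5: sll.ALU i5 RAW r0
#5 head=6: mul.MUL i6 RAW r6
#6 head=7: or.ALU i7 tail

ISSUED = 6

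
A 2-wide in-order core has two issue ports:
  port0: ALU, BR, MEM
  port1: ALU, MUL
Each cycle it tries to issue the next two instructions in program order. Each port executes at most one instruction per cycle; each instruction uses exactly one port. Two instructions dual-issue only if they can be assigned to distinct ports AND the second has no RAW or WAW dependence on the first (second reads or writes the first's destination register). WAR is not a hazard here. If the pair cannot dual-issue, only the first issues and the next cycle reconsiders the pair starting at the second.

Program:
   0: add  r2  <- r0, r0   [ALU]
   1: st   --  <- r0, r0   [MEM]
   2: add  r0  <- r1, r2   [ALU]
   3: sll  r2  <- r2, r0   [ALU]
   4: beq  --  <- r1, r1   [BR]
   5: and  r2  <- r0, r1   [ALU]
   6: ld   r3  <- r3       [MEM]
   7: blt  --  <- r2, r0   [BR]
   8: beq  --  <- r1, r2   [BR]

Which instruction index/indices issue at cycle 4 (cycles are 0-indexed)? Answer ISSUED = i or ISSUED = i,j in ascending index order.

t=0 i0,i1:add.ALU;st.MEM ; dual
t=1 i2:add.ALU ; RAW r0
t=2 i3,i4:sll.ALU;beq.BR ; dual
t=3 i5,i6:and.ALU;ld.MEM ; dual
t=4 i7:blt.BR ; no-port BR/BR
t=5 i8:beq.BR ; tail

ISSUED = 7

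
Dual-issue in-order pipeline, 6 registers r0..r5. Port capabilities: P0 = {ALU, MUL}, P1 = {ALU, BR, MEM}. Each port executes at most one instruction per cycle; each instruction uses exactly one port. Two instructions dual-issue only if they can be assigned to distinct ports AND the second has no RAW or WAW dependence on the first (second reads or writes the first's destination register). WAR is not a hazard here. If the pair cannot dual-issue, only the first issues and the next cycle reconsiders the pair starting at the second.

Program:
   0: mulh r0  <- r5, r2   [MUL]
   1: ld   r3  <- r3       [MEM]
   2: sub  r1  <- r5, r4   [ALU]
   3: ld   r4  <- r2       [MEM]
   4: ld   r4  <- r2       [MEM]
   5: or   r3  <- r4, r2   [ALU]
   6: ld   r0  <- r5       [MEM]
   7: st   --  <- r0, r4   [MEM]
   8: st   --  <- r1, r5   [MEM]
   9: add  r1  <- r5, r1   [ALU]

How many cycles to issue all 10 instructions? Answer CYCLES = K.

CYCLES = 6

#0 head=0: mulh;ld i0&i1 pair
#1 head=2: sub;ld i2&i3 pair
#2 head=4: ld i4 RAW r4
#3 head=5: or;ld i5&i6 pair
#4 head=7: st i7 no-port MEM/MEM
#5 head=8: st;add i8&i9 pair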